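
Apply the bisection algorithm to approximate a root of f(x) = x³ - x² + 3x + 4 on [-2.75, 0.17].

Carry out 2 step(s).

f(x) = x³ - x² + 3x + 4
Initial interval: [-2.75, 0.17]

Iteration 1:
  c_1 = (-2.750000 + 0.170000)/2 = -1.290000
  f(c_1) = f(-1.290000) = -3.680789
  f(a) × f(c) ≥ 0, new interval: [-1.290000, 0.170000]
Iteration 2:
  c_2 = (-1.290000 + 0.170000)/2 = -0.560000
  f(c_2) = f(-0.560000) = 1.830784
  f(a) × f(c) < 0, new interval: [-1.290000, -0.560000]

After 2 iteration(s), the approximation is c_2 = -0.560000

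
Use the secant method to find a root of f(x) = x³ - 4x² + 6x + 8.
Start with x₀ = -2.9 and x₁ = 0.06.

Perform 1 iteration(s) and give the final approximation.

f(x) = x³ - 4x² + 6x + 8
x₀ = -2.9, x₁ = 0.06

Secant formula: x_{n+1} = x_n - f(x_n)(x_n - x_{n-1})/(f(x_n) - f(x_{n-1}))

Iteration 1:
  f(-2.900000) = -67.429000
  f(0.060000) = 8.345816
  x_2 = 0.060000 - 8.345816×(0.060000 - (-2.900000))/(8.345816 - (-67.429000))
       = -0.266014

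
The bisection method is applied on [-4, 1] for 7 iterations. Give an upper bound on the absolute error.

Bisection error bound: |error| ≤ (b-a)/2^n
|error| ≤ (1 - (-4))/2^7 = 5/2^7
|error| ≤ 0.0390625000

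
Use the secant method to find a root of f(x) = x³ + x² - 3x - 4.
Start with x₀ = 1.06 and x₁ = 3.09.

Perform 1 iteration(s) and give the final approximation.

f(x) = x³ + x² - 3x - 4
x₀ = 1.06, x₁ = 3.09

Secant formula: x_{n+1} = x_n - f(x_n)(x_n - x_{n-1})/(f(x_n) - f(x_{n-1}))

Iteration 1:
  f(1.060000) = -4.865384
  f(3.090000) = 25.781729
  x_2 = 3.090000 - 25.781729×(3.090000 - 1.060000)/(25.781729 - (-4.865384))
       = 1.382273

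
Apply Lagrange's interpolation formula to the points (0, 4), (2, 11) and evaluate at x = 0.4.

Lagrange interpolation formula:
P(x) = Σ yᵢ × Lᵢ(x)
where Lᵢ(x) = Π_{j≠i} (x - xⱼ)/(xᵢ - xⱼ)

L_0(0.4) = (0.4 - 2)/(0 - 2) = 0.800000
L_1(0.4) = (0.4 - 0)/(2 - 0) = 0.200000

P(0.4) = 4×L_0(0.4) + 11×L_1(0.4)
P(0.4) = 5.400000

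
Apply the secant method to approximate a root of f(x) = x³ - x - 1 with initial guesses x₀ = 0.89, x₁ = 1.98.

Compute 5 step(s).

f(x) = x³ - x - 1
x₀ = 0.89, x₁ = 1.98

Secant formula: x_{n+1} = x_n - f(x_n)(x_n - x_{n-1})/(f(x_n) - f(x_{n-1}))

Iteration 1:
  f(0.890000) = -1.185031
  f(1.980000) = 4.782392
  x_2 = 1.980000 - 4.782392×(1.980000 - 0.890000)/(4.782392 - (-1.185031))
       = 1.106456
Iteration 2:
  f(1.980000) = 4.782392
  f(1.106456) = -0.751883
  x_3 = 1.106456 - (-0.751883)×(1.106456 - 1.980000)/(-0.751883 - 4.782392)
       = 1.225135
Iteration 3:
  f(1.106456) = -0.751883
  f(1.225135) = -0.386261
  x_4 = 1.225135 - (-0.386261)×(1.225135 - 1.106456)/(-0.386261 - (-0.751883))
       = 1.350514
Iteration 4:
  f(1.225135) = -0.386261
  f(1.350514) = 0.112671
  x_5 = 1.350514 - 0.112671×(1.350514 - 1.225135)/(0.112671 - (-0.386261))
       = 1.322200
Iteration 5:
  f(1.350514) = 0.112671
  f(1.322200) = -0.010712
  x_6 = 1.322200 - (-0.010712)×(1.322200 - 1.350514)/(-0.010712 - 0.112671)
       = 1.324658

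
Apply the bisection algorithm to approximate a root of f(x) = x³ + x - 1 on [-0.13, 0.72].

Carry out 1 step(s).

f(x) = x³ + x - 1
Initial interval: [-0.13, 0.72]

Iteration 1:
  c_1 = (-0.130000 + 0.720000)/2 = 0.295000
  f(c_1) = f(0.295000) = -0.679328
  f(a) × f(c) ≥ 0, new interval: [0.295000, 0.720000]

After 1 iteration(s), the approximation is c_1 = 0.295000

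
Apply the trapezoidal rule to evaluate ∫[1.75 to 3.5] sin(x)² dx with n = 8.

f(x) = sin(x)²
a = 1.75, b = 3.5, n = 8
h = (b - a)/n = 0.218750

Trapezoidal rule: (h/2)[f(x₀) + 2f(x₁) + 2f(x₂) + ... + f(xₙ)]

x_0 = 1.7500, f(x_0) = 0.968228, coefficient = 1
x_1 = 1.9688, f(x_1) = 0.849818, coefficient = 2
x_2 = 2.1875, f(x_2) = 0.665512, coefficient = 2
x_3 = 2.4062, f(x_3) = 0.450028, coefficient = 2
x_4 = 2.6250, f(x_4) = 0.243957, coefficient = 2
x_5 = 2.8438, f(x_5) = 0.086118, coefficient = 2
x_6 = 3.0625, f(x_6) = 0.006243, coefficient = 2
x_7 = 3.2812, f(x_7) = 0.019378, coefficient = 2
x_8 = 3.5000, f(x_8) = 0.123049, coefficient = 1

I ≈ (0.218750/2) × 5.733385 = 0.627089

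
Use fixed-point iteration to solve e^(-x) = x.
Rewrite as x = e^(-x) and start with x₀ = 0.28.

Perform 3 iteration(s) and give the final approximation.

Equation: e^(-x) = x
Fixed-point form: x = e^(-x)
x₀ = 0.28

x_1 = g(0.280000) = 0.755784
x_2 = g(0.755784) = 0.469642
x_3 = g(0.469642) = 0.625226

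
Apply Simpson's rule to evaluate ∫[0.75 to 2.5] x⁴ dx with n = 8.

f(x) = x⁴
a = 0.75, b = 2.5, n = 8
h = (b - a)/n = 0.218750

Simpson's rule: (h/3)[f(x₀) + 4f(x₁) + 2f(x₂) + ... + f(xₙ)]

x_0 = 0.7500, f(x_0) = 0.316406, coefficient = 1
x_1 = 0.9688, f(x_1) = 0.880738, coefficient = 4
x_2 = 1.1875, f(x_2) = 1.988541, coefficient = 2
x_3 = 1.4062, f(x_3) = 3.910661, coefficient = 4
x_4 = 1.6250, f(x_4) = 6.972900, coefficient = 2
x_5 = 1.8438, f(x_5) = 11.556016, coefficient = 4
x_6 = 2.0625, f(x_6) = 18.095718, coefficient = 2
x_7 = 2.2812, f(x_7) = 27.082673, coefficient = 4
x_8 = 2.5000, f(x_8) = 39.062500, coefficient = 1

I ≈ (0.218750/3) × 267.213577 = 19.484323
Exact value: 19.483789
Error: 0.000534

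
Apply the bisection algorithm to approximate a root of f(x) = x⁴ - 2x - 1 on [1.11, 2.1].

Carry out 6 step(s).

f(x) = x⁴ - 2x - 1
Initial interval: [1.11, 2.1]

Iteration 1:
  c_1 = (1.110000 + 2.100000)/2 = 1.605000
  f(c_1) = f(1.605000) = 2.425905
  f(a) × f(c) < 0, new interval: [1.110000, 1.605000]
Iteration 2:
  c_2 = (1.110000 + 1.605000)/2 = 1.357500
  f(c_2) = f(1.357500) = -0.319065
  f(a) × f(c) ≥ 0, new interval: [1.357500, 1.605000]
Iteration 3:
  c_3 = (1.357500 + 1.605000)/2 = 1.481250
  f(c_3) = f(1.481250) = 0.851582
  f(a) × f(c) < 0, new interval: [1.357500, 1.481250]
Iteration 4:
  c_4 = (1.357500 + 1.481250)/2 = 1.419375
  f(c_4) = f(1.419375) = 0.219965
  f(a) × f(c) < 0, new interval: [1.357500, 1.419375]
Iteration 5:
  c_5 = (1.357500 + 1.419375)/2 = 1.388437
  f(c_5) = f(1.388437) = -0.060621
  f(a) × f(c) ≥ 0, new interval: [1.388437, 1.419375]
Iteration 6:
  c_6 = (1.388437 + 1.419375)/2 = 1.403906
  f(c_6) = f(1.403906) = 0.076842
  f(a) × f(c) < 0, new interval: [1.388437, 1.403906]

After 6 iteration(s), the approximation is c_6 = 1.403906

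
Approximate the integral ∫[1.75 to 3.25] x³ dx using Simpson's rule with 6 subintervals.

f(x) = x³
a = 1.75, b = 3.25, n = 6
h = (b - a)/n = 0.250000

Simpson's rule: (h/3)[f(x₀) + 4f(x₁) + 2f(x₂) + ... + f(xₙ)]

x_0 = 1.7500, f(x_0) = 5.359375, coefficient = 1
x_1 = 2.0000, f(x_1) = 8.000000, coefficient = 4
x_2 = 2.2500, f(x_2) = 11.390625, coefficient = 2
x_3 = 2.5000, f(x_3) = 15.625000, coefficient = 4
x_4 = 2.7500, f(x_4) = 20.796875, coefficient = 2
x_5 = 3.0000, f(x_5) = 27.000000, coefficient = 4
x_6 = 3.2500, f(x_6) = 34.328125, coefficient = 1

I ≈ (0.250000/3) × 306.562500 = 25.546875
Exact value: 25.546875
Error: 0.000000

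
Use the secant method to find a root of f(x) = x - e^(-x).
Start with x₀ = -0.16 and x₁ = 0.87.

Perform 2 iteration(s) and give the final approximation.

f(x) = x - e^(-x)
x₀ = -0.16, x₁ = 0.87

Secant formula: x_{n+1} = x_n - f(x_n)(x_n - x_{n-1})/(f(x_n) - f(x_{n-1}))

Iteration 1:
  f(-0.160000) = -1.333511
  f(0.870000) = 0.451048
  x_2 = 0.870000 - 0.451048×(0.870000 - (-0.160000))/(0.451048 - (-1.333511))
       = 0.609667
Iteration 2:
  f(0.870000) = 0.451048
  f(0.609667) = 0.066135
  x_3 = 0.609667 - 0.066135×(0.609667 - 0.870000)/(0.066135 - 0.451048)
       = 0.564937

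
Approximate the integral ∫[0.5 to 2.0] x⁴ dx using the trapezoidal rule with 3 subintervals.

f(x) = x⁴
a = 0.5, b = 2.0, n = 3
h = (b - a)/n = 0.500000

Trapezoidal rule: (h/2)[f(x₀) + 2f(x₁) + 2f(x₂) + ... + f(xₙ)]

x_0 = 0.5000, f(x_0) = 0.062500, coefficient = 1
x_1 = 1.0000, f(x_1) = 1.000000, coefficient = 2
x_2 = 1.5000, f(x_2) = 5.062500, coefficient = 2
x_3 = 2.0000, f(x_3) = 16.000000, coefficient = 1

I ≈ (0.500000/2) × 28.187500 = 7.046875
Exact value: 6.393750
Error: 0.653125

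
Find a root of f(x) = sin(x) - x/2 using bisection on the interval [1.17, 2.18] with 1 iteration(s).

f(x) = sin(x) - x/2
Initial interval: [1.17, 2.18]

Iteration 1:
  c_1 = (1.170000 + 2.180000)/2 = 1.675000
  f(c_1) = f(1.675000) = 0.157076
  f(a) × f(c) ≥ 0, new interval: [1.675000, 2.180000]

After 1 iteration(s), the approximation is c_1 = 1.675000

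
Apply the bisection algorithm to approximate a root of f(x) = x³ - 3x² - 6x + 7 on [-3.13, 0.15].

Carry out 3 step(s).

f(x) = x³ - 3x² - 6x + 7
Initial interval: [-3.13, 0.15]

Iteration 1:
  c_1 = (-3.130000 + 0.150000)/2 = -1.490000
  f(c_1) = f(-1.490000) = 5.971751
  f(a) × f(c) < 0, new interval: [-3.130000, -1.490000]
Iteration 2:
  c_2 = (-3.130000 + (-1.490000))/2 = -2.310000
  f(c_2) = f(-2.310000) = -7.474691
  f(a) × f(c) ≥ 0, new interval: [-2.310000, -1.490000]
Iteration 3:
  c_3 = (-2.310000 + (-1.490000))/2 = -1.900000
  f(c_3) = f(-1.900000) = 0.711000
  f(a) × f(c) < 0, new interval: [-2.310000, -1.900000]

After 3 iteration(s), the approximation is c_3 = -1.900000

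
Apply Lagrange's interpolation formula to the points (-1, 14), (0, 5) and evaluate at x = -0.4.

Lagrange interpolation formula:
P(x) = Σ yᵢ × Lᵢ(x)
where Lᵢ(x) = Π_{j≠i} (x - xⱼ)/(xᵢ - xⱼ)

L_0(-0.4) = (-0.4 - 0)/(-1 - 0) = 0.400000
L_1(-0.4) = (-0.4 - (-1))/(0 - (-1)) = 0.600000

P(-0.4) = 14×L_0(-0.4) + 5×L_1(-0.4)
P(-0.4) = 8.600000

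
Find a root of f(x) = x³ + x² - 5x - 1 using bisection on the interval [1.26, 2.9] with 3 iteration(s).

f(x) = x³ + x² - 5x - 1
Initial interval: [1.26, 2.9]

Iteration 1:
  c_1 = (1.260000 + 2.900000)/2 = 2.080000
  f(c_1) = f(2.080000) = 1.925312
  f(a) × f(c) < 0, new interval: [1.260000, 2.080000]
Iteration 2:
  c_2 = (1.260000 + 2.080000)/2 = 1.670000
  f(c_2) = f(1.670000) = -1.903637
  f(a) × f(c) ≥ 0, new interval: [1.670000, 2.080000]
Iteration 3:
  c_3 = (1.670000 + 2.080000)/2 = 1.875000
  f(c_3) = f(1.875000) = -0.267578
  f(a) × f(c) ≥ 0, new interval: [1.875000, 2.080000]

After 3 iteration(s), the approximation is c_3 = 1.875000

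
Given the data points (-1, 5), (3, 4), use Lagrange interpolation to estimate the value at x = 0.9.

Lagrange interpolation formula:
P(x) = Σ yᵢ × Lᵢ(x)
where Lᵢ(x) = Π_{j≠i} (x - xⱼ)/(xᵢ - xⱼ)

L_0(0.9) = (0.9 - 3)/(-1 - 3) = 0.525000
L_1(0.9) = (0.9 - (-1))/(3 - (-1)) = 0.475000

P(0.9) = 5×L_0(0.9) + 4×L_1(0.9)
P(0.9) = 4.525000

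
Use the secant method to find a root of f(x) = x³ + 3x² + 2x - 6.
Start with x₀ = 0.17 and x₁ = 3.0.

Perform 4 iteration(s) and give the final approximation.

f(x) = x³ + 3x² + 2x - 6
x₀ = 0.17, x₁ = 3.0

Secant formula: x_{n+1} = x_n - f(x_n)(x_n - x_{n-1})/(f(x_n) - f(x_{n-1}))

Iteration 1:
  f(0.170000) = -5.568387
  f(3.000000) = 54.000000
  x_2 = 3.000000 - 54.000000×(3.000000 - 0.170000)/(54.000000 - (-5.568387))
       = 0.434545
Iteration 2:
  f(3.000000) = 54.000000
  f(0.434545) = -4.482366
  x_3 = 0.434545 - (-4.482366)×(0.434545 - 3.000000)/(-4.482366 - 54.000000)
       = 0.631174
Iteration 3:
  f(0.434545) = -4.482366
  f(0.631174) = -3.291063
  x_4 = 0.631174 - (-3.291063)×(0.631174 - 0.434545)/(-3.291063 - (-4.482366))
       = 1.174375
Iteration 4:
  f(0.631174) = -3.291063
  f(1.174375) = 2.105873
  x_5 = 1.174375 - 2.105873×(1.174375 - 0.631174)/(2.105873 - (-3.291063))
       = 0.962419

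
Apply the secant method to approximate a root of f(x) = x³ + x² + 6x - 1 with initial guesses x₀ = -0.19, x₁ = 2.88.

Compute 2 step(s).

f(x) = x³ + x² + 6x - 1
x₀ = -0.19, x₁ = 2.88

Secant formula: x_{n+1} = x_n - f(x_n)(x_n - x_{n-1})/(f(x_n) - f(x_{n-1}))

Iteration 1:
  f(-0.190000) = -2.110759
  f(2.880000) = 48.462272
  x_2 = 2.880000 - 48.462272×(2.880000 - (-0.190000))/(48.462272 - (-2.110759))
       = -0.061868
Iteration 2:
  f(2.880000) = 48.462272
  f(-0.061868) = -1.367616
  x_3 = -0.061868 - (-1.367616)×(-0.061868 - 2.880000)/(-1.367616 - 48.462272)
       = 0.018874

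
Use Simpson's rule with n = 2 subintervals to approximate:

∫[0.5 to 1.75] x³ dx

f(x) = x³
a = 0.5, b = 1.75, n = 2
h = (b - a)/n = 0.625000

Simpson's rule: (h/3)[f(x₀) + 4f(x₁) + 2f(x₂) + ... + f(xₙ)]

x_0 = 0.5000, f(x_0) = 0.125000, coefficient = 1
x_1 = 1.1250, f(x_1) = 1.423828, coefficient = 4
x_2 = 1.7500, f(x_2) = 5.359375, coefficient = 1

I ≈ (0.625000/3) × 11.179688 = 2.329102
Exact value: 2.329102
Error: 0.000000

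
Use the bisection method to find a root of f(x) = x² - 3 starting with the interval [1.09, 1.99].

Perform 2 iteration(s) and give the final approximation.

f(x) = x² - 3
Initial interval: [1.09, 1.99]

Iteration 1:
  c_1 = (1.090000 + 1.990000)/2 = 1.540000
  f(c_1) = f(1.540000) = -0.628400
  f(a) × f(c) ≥ 0, new interval: [1.540000, 1.990000]
Iteration 2:
  c_2 = (1.540000 + 1.990000)/2 = 1.765000
  f(c_2) = f(1.765000) = 0.115225
  f(a) × f(c) < 0, new interval: [1.540000, 1.765000]

After 2 iteration(s), the approximation is c_2 = 1.765000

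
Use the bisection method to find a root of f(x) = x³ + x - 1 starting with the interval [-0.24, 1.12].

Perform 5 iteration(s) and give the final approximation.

f(x) = x³ + x - 1
Initial interval: [-0.24, 1.12]

Iteration 1:
  c_1 = (-0.240000 + 1.120000)/2 = 0.440000
  f(c_1) = f(0.440000) = -0.474816
  f(a) × f(c) ≥ 0, new interval: [0.440000, 1.120000]
Iteration 2:
  c_2 = (0.440000 + 1.120000)/2 = 0.780000
  f(c_2) = f(0.780000) = 0.254552
  f(a) × f(c) < 0, new interval: [0.440000, 0.780000]
Iteration 3:
  c_3 = (0.440000 + 0.780000)/2 = 0.610000
  f(c_3) = f(0.610000) = -0.163019
  f(a) × f(c) ≥ 0, new interval: [0.610000, 0.780000]
Iteration 4:
  c_4 = (0.610000 + 0.780000)/2 = 0.695000
  f(c_4) = f(0.695000) = 0.030702
  f(a) × f(c) < 0, new interval: [0.610000, 0.695000]
Iteration 5:
  c_5 = (0.610000 + 0.695000)/2 = 0.652500
  f(c_5) = f(0.652500) = -0.069694
  f(a) × f(c) ≥ 0, new interval: [0.652500, 0.695000]

After 5 iteration(s), the approximation is c_5 = 0.652500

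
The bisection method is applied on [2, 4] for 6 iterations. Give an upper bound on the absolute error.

Bisection error bound: |error| ≤ (b-a)/2^n
|error| ≤ (4 - 2)/2^6 = 2/2^6
|error| ≤ 0.0312500000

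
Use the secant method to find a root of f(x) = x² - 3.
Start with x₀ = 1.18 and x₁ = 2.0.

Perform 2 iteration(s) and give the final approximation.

f(x) = x² - 3
x₀ = 1.18, x₁ = 2.0

Secant formula: x_{n+1} = x_n - f(x_n)(x_n - x_{n-1})/(f(x_n) - f(x_{n-1}))

Iteration 1:
  f(1.180000) = -1.607600
  f(2.000000) = 1.000000
  x_2 = 2.000000 - 1.000000×(2.000000 - 1.180000)/(1.000000 - (-1.607600))
       = 1.685535
Iteration 2:
  f(2.000000) = 1.000000
  f(1.685535) = -0.158973
  x_3 = 1.685535 - (-0.158973)×(1.685535 - 2.000000)/(-0.158973 - 1.000000)
       = 1.728669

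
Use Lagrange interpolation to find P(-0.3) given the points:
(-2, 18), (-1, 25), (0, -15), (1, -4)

Lagrange interpolation formula:
P(x) = Σ yᵢ × Lᵢ(x)
where Lᵢ(x) = Π_{j≠i} (x - xⱼ)/(xᵢ - xⱼ)

L_0(-0.3) = (-0.3 - (-1))/(-2 - (-1)) × (-0.3 - 0)/(-2 - 0) × (-0.3 - 1)/(-2 - 1) = -0.045500
L_1(-0.3) = (-0.3 - (-2))/(-1 - (-2)) × (-0.3 - 0)/(-1 - 0) × (-0.3 - 1)/(-1 - 1) = 0.331500
L_2(-0.3) = (-0.3 - (-2))/(0 - (-2)) × (-0.3 - (-1))/(0 - (-1)) × (-0.3 - 1)/(0 - 1) = 0.773500
L_3(-0.3) = (-0.3 - (-2))/(1 - (-2)) × (-0.3 - (-1))/(1 - (-1)) × (-0.3 - 0)/(1 - 0) = -0.059500

P(-0.3) = 18×L_0(-0.3) + 25×L_1(-0.3) + (-15)×L_2(-0.3) + (-4)×L_3(-0.3)
P(-0.3) = -3.896000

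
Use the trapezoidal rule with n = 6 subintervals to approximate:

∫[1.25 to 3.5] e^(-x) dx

f(x) = e^(-x)
a = 1.25, b = 3.5, n = 6
h = (b - a)/n = 0.375000

Trapezoidal rule: (h/2)[f(x₀) + 2f(x₁) + 2f(x₂) + ... + f(xₙ)]

x_0 = 1.2500, f(x_0) = 0.286505, coefficient = 1
x_1 = 1.6250, f(x_1) = 0.196912, coefficient = 2
x_2 = 2.0000, f(x_2) = 0.135335, coefficient = 2
x_3 = 2.3750, f(x_3) = 0.093014, coefficient = 2
x_4 = 2.7500, f(x_4) = 0.063928, coefficient = 2
x_5 = 3.1250, f(x_5) = 0.043937, coefficient = 2
x_6 = 3.5000, f(x_6) = 0.030197, coefficient = 1

I ≈ (0.375000/2) × 1.382955 = 0.259304
Exact value: 0.256307
Error: 0.002997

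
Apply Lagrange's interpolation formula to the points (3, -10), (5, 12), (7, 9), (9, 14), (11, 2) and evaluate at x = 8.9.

Lagrange interpolation formula:
P(x) = Σ yᵢ × Lᵢ(x)
where Lᵢ(x) = Π_{j≠i} (x - xⱼ)/(xᵢ - xⱼ)

L_0(8.9) = (8.9 - 5)/(3 - 5) × (8.9 - 7)/(3 - 7) × (8.9 - 9)/(3 - 9) × (8.9 - 11)/(3 - 11) = 0.004052
L_1(8.9) = (8.9 - 3)/(5 - 3) × (8.9 - 7)/(5 - 7) × (8.9 - 9)/(5 - 9) × (8.9 - 11)/(5 - 11) = -0.024522
L_2(8.9) = (8.9 - 3)/(7 - 3) × (8.9 - 5)/(7 - 5) × (8.9 - 9)/(7 - 9) × (8.9 - 11)/(7 - 11) = 0.075502
L_3(8.9) = (8.9 - 3)/(9 - 3) × (8.9 - 5)/(9 - 5) × (8.9 - 7)/(9 - 7) × (8.9 - 11)/(9 - 11) = 0.956353
L_4(8.9) = (8.9 - 3)/(11 - 3) × (8.9 - 5)/(11 - 5) × (8.9 - 7)/(11 - 7) × (8.9 - 9)/(11 - 9) = -0.011385

P(8.9) = (-10)×L_0(8.9) + 12×L_1(8.9) + 9×L_2(8.9) + 14×L_3(8.9) + 2×L_4(8.9)
P(8.9) = 13.710902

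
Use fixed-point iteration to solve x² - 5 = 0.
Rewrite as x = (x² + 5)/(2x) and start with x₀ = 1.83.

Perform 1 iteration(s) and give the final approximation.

Equation: x² - 5 = 0
Fixed-point form: x = (x² + 5)/(2x)
x₀ = 1.83

x_1 = g(1.830000) = 2.281120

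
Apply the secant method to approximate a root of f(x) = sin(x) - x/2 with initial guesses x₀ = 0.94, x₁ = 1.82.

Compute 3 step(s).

f(x) = sin(x) - x/2
x₀ = 0.94, x₁ = 1.82

Secant formula: x_{n+1} = x_n - f(x_n)(x_n - x_{n-1})/(f(x_n) - f(x_{n-1}))

Iteration 1:
  f(0.940000) = 0.337558
  f(1.820000) = 0.059109
  x_2 = 1.820000 - 0.059109×(1.820000 - 0.940000)/(0.059109 - 0.337558)
       = 2.006806
Iteration 2:
  f(1.820000) = 0.059109
  f(2.006806) = -0.096959
  x_3 = 2.006806 - (-0.096959)×(2.006806 - 1.820000)/(-0.096959 - 0.059109)
       = 1.890751
Iteration 3:
  f(2.006806) = -0.096959
  f(1.890751) = 0.003874
  x_4 = 1.890751 - 0.003874×(1.890751 - 2.006806)/(0.003874 - (-0.096959))
       = 1.895210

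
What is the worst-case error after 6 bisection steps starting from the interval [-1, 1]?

Bisection error bound: |error| ≤ (b-a)/2^n
|error| ≤ (1 - (-1))/2^6 = 2/2^6
|error| ≤ 0.0312500000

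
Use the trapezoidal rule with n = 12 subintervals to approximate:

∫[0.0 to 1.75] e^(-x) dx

f(x) = e^(-x)
a = 0.0, b = 1.75, n = 12
h = (b - a)/n = 0.145833

Trapezoidal rule: (h/2)[f(x₀) + 2f(x₁) + 2f(x₂) + ... + f(xₙ)]

x_0 = 0.0000, f(x_0) = 1.000000, coefficient = 1
x_1 = 0.1458, f(x_1) = 0.864302, coefficient = 2
x_2 = 0.2917, f(x_2) = 0.747018, coefficient = 2
x_3 = 0.4375, f(x_3) = 0.645649, coefficient = 2
x_4 = 0.5833, f(x_4) = 0.558035, coefficient = 2
x_5 = 0.7292, f(x_5) = 0.482311, coefficient = 2
x_6 = 0.8750, f(x_6) = 0.416862, coefficient = 2
x_7 = 1.0208, f(x_7) = 0.360295, coefficient = 2
x_8 = 1.1667, f(x_8) = 0.311403, coefficient = 2
x_9 = 1.3125, f(x_9) = 0.269146, coefficient = 2
x_10 = 1.4583, f(x_10) = 0.232624, coefficient = 2
x_11 = 1.6042, f(x_11) = 0.201057, coefficient = 2
x_12 = 1.7500, f(x_12) = 0.173774, coefficient = 1

I ≈ (0.145833/2) × 11.351175 = 0.827690
Exact value: 0.826226
Error: 0.001464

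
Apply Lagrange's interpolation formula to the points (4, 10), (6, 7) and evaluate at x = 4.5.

Lagrange interpolation formula:
P(x) = Σ yᵢ × Lᵢ(x)
where Lᵢ(x) = Π_{j≠i} (x - xⱼ)/(xᵢ - xⱼ)

L_0(4.5) = (4.5 - 6)/(4 - 6) = 0.750000
L_1(4.5) = (4.5 - 4)/(6 - 4) = 0.250000

P(4.5) = 10×L_0(4.5) + 7×L_1(4.5)
P(4.5) = 9.250000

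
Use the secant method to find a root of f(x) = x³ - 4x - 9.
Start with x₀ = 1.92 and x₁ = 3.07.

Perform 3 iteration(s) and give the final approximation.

f(x) = x³ - 4x - 9
x₀ = 1.92, x₁ = 3.07

Secant formula: x_{n+1} = x_n - f(x_n)(x_n - x_{n-1})/(f(x_n) - f(x_{n-1}))

Iteration 1:
  f(1.920000) = -9.602112
  f(3.070000) = 7.654443
  x_2 = 3.070000 - 7.654443×(3.070000 - 1.920000)/(7.654443 - (-9.602112))
       = 2.559898
Iteration 2:
  f(3.070000) = 7.654443
  f(2.559898) = -2.464387
  x_3 = 2.559898 - (-2.464387)×(2.559898 - 3.070000)/(-2.464387 - 7.654443)
       = 2.684130
Iteration 3:
  f(2.559898) = -2.464387
  f(2.684130) = -0.398555
  x_4 = 2.684130 - (-0.398555)×(2.684130 - 2.559898)/(-0.398555 - (-2.464387))
       = 2.708098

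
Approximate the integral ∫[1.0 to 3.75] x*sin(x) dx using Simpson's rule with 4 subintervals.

f(x) = x*sin(x)
a = 1.0, b = 3.75, n = 4
h = (b - a)/n = 0.687500

Simpson's rule: (h/3)[f(x₀) + 4f(x₁) + 2f(x₂) + ... + f(xₙ)]

x_0 = 1.0000, f(x_0) = 0.841471, coefficient = 1
x_1 = 1.6875, f(x_1) = 1.676021, coefficient = 4
x_2 = 2.3750, f(x_2) = 1.647502, coefficient = 2
x_3 = 3.0625, f(x_3) = 0.241969, coefficient = 4
x_4 = 3.7500, f(x_4) = -2.143355, coefficient = 1

I ≈ (0.687500/3) × 9.665081 = 2.214914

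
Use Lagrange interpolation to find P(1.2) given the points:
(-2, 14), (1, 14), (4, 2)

Lagrange interpolation formula:
P(x) = Σ yᵢ × Lᵢ(x)
where Lᵢ(x) = Π_{j≠i} (x - xⱼ)/(xᵢ - xⱼ)

L_0(1.2) = (1.2 - 1)/(-2 - 1) × (1.2 - 4)/(-2 - 4) = -0.031111
L_1(1.2) = (1.2 - (-2))/(1 - (-2)) × (1.2 - 4)/(1 - 4) = 0.995556
L_2(1.2) = (1.2 - (-2))/(4 - (-2)) × (1.2 - 1)/(4 - 1) = 0.035556

P(1.2) = 14×L_0(1.2) + 14×L_1(1.2) + 2×L_2(1.2)
P(1.2) = 13.573333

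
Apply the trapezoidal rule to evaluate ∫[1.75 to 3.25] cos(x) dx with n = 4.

f(x) = cos(x)
a = 1.75, b = 3.25, n = 4
h = (b - a)/n = 0.375000

Trapezoidal rule: (h/2)[f(x₀) + 2f(x₁) + 2f(x₂) + ... + f(xₙ)]

x_0 = 1.7500, f(x_0) = -0.178246, coefficient = 1
x_1 = 2.1250, f(x_1) = -0.526266, coefficient = 2
x_2 = 2.5000, f(x_2) = -0.801144, coefficient = 2
x_3 = 2.8750, f(x_3) = -0.964674, coefficient = 2
x_4 = 3.2500, f(x_4) = -0.994130, coefficient = 1

I ≈ (0.375000/2) × -5.756544 = -1.079352
Exact value: -1.092181
Error: 0.012829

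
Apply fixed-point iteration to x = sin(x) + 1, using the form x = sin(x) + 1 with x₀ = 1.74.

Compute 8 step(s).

Equation: x = sin(x) + 1
Fixed-point form: x = sin(x) + 1
x₀ = 1.74

x_1 = g(1.740000) = 1.985719
x_2 = g(1.985719) = 1.915147
x_3 = g(1.915147) = 1.941295
x_4 = g(1.941295) = 1.932147
x_5 = g(1.932147) = 1.935420
x_6 = g(1.935420) = 1.934258
x_7 = g(1.934258) = 1.934672
x_8 = g(1.934672) = 1.934525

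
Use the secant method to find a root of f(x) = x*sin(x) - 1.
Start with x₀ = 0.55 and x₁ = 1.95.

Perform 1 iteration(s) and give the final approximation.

f(x) = x*sin(x) - 1
x₀ = 0.55, x₁ = 1.95

Secant formula: x_{n+1} = x_n - f(x_n)(x_n - x_{n-1})/(f(x_n) - f(x_{n-1}))

Iteration 1:
  f(0.550000) = -0.712522
  f(1.950000) = 0.811471
  x_2 = 1.950000 - 0.811471×(1.950000 - 0.550000)/(0.811471 - (-0.712522))
       = 1.204551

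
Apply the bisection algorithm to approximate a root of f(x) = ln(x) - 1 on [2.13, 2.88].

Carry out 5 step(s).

f(x) = ln(x) - 1
Initial interval: [2.13, 2.88]

Iteration 1:
  c_1 = (2.130000 + 2.880000)/2 = 2.505000
  f(c_1) = f(2.505000) = -0.081711
  f(a) × f(c) ≥ 0, new interval: [2.505000, 2.880000]
Iteration 2:
  c_2 = (2.505000 + 2.880000)/2 = 2.692500
  f(c_2) = f(2.692500) = -0.009530
  f(a) × f(c) ≥ 0, new interval: [2.692500, 2.880000]
Iteration 3:
  c_3 = (2.692500 + 2.880000)/2 = 2.786250
  f(c_3) = f(2.786250) = 0.024697
  f(a) × f(c) < 0, new interval: [2.692500, 2.786250]
Iteration 4:
  c_4 = (2.692500 + 2.786250)/2 = 2.739375
  f(c_4) = f(2.739375) = 0.007730
  f(a) × f(c) < 0, new interval: [2.692500, 2.739375]
Iteration 5:
  c_5 = (2.692500 + 2.739375)/2 = 2.715937
  f(c_5) = f(2.715937) = -0.000863
  f(a) × f(c) ≥ 0, new interval: [2.715937, 2.739375]

After 5 iteration(s), the approximation is c_5 = 2.715937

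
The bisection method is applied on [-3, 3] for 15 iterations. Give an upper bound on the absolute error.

Bisection error bound: |error| ≤ (b-a)/2^n
|error| ≤ (3 - (-3))/2^15 = 6/2^15
|error| ≤ 0.0001831055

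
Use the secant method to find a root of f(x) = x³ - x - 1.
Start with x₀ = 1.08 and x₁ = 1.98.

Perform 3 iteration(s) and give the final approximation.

f(x) = x³ - x - 1
x₀ = 1.08, x₁ = 1.98

Secant formula: x_{n+1} = x_n - f(x_n)(x_n - x_{n-1})/(f(x_n) - f(x_{n-1}))

Iteration 1:
  f(1.080000) = -0.820288
  f(1.980000) = 4.782392
  x_2 = 1.980000 - 4.782392×(1.980000 - 1.080000)/(4.782392 - (-0.820288))
       = 1.211769
Iteration 2:
  f(1.980000) = 4.782392
  f(1.211769) = -0.432427
  x_3 = 1.211769 - (-0.432427)×(1.211769 - 1.980000)/(-0.432427 - 4.782392)
       = 1.275473
Iteration 3:
  f(1.211769) = -0.432427
  f(1.275473) = -0.200495
  x_4 = 1.275473 - (-0.200495)×(1.275473 - 1.211769)/(-0.200495 - (-0.432427))
       = 1.330542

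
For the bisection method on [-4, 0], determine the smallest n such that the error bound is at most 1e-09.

We need (b-a)/2^n ≤ 1e-09
(0 - (-4))/2^n ≤ 1e-09
4/2^n ≤ 1e-09
2^n ≥ 4000000000
n ≥ log₂(4000000000) = 31.90
n ≥ 32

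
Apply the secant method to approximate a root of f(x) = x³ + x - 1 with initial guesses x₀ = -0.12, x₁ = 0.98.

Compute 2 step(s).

f(x) = x³ + x - 1
x₀ = -0.12, x₁ = 0.98

Secant formula: x_{n+1} = x_n - f(x_n)(x_n - x_{n-1})/(f(x_n) - f(x_{n-1}))

Iteration 1:
  f(-0.120000) = -1.121728
  f(0.980000) = 0.921192
  x_2 = 0.980000 - 0.921192×(0.980000 - (-0.120000))/(0.921192 - (-1.121728))
       = 0.483989
Iteration 2:
  f(0.980000) = 0.921192
  f(0.483989) = -0.402639
  x_3 = 0.483989 - (-0.402639)×(0.483989 - 0.980000)/(-0.402639 - 0.921192)
       = 0.634849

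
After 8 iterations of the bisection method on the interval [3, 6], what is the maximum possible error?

Bisection error bound: |error| ≤ (b-a)/2^n
|error| ≤ (6 - 3)/2^8 = 3/2^8
|error| ≤ 0.0117187500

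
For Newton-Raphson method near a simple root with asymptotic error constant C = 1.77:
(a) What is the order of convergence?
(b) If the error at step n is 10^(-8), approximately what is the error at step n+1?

(a) Newton-Raphson has quadratic (order 2) convergence near simple roots.
    This means |e_{n+1}| ≈ C|e_n|².

(b) With |e_n| = 10^(-8) and C = 1.77:
    |e_{n+1}| ≈ 1.77 × (10^(-8))² = 1.77 × 10^(-16)

(a) 2 (quadratic); (b) |e_{n+1}| ≈ 1.770e-16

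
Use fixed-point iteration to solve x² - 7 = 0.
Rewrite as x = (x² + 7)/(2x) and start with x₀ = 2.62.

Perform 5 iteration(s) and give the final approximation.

Equation: x² - 7 = 0
Fixed-point form: x = (x² + 7)/(2x)
x₀ = 2.62

x_1 = g(2.620000) = 2.645878
x_2 = g(2.645878) = 2.645751
x_3 = g(2.645751) = 2.645751
x_4 = g(2.645751) = 2.645751
x_5 = g(2.645751) = 2.645751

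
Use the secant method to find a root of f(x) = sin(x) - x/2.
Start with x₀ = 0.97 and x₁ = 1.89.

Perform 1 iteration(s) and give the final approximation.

f(x) = sin(x) - x/2
x₀ = 0.97, x₁ = 1.89

Secant formula: x_{n+1} = x_n - f(x_n)(x_n - x_{n-1})/(f(x_n) - f(x_{n-1}))

Iteration 1:
  f(0.970000) = 0.339886
  f(1.890000) = 0.004486
  x_2 = 1.890000 - 0.004486×(1.890000 - 0.970000)/(0.004486 - 0.339886)
       = 1.902304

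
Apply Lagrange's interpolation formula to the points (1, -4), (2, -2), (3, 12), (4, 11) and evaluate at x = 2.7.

Lagrange interpolation formula:
P(x) = Σ yᵢ × Lᵢ(x)
where Lᵢ(x) = Π_{j≠i} (x - xⱼ)/(xᵢ - xⱼ)

L_0(2.7) = (2.7 - 2)/(1 - 2) × (2.7 - 3)/(1 - 3) × (2.7 - 4)/(1 - 4) = -0.045500
L_1(2.7) = (2.7 - 1)/(2 - 1) × (2.7 - 3)/(2 - 3) × (2.7 - 4)/(2 - 4) = 0.331500
L_2(2.7) = (2.7 - 1)/(3 - 1) × (2.7 - 2)/(3 - 2) × (2.7 - 4)/(3 - 4) = 0.773500
L_3(2.7) = (2.7 - 1)/(4 - 1) × (2.7 - 2)/(4 - 2) × (2.7 - 3)/(4 - 3) = -0.059500

P(2.7) = (-4)×L_0(2.7) + (-2)×L_1(2.7) + 12×L_2(2.7) + 11×L_3(2.7)
P(2.7) = 8.146500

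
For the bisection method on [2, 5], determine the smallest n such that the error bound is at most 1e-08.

We need (b-a)/2^n ≤ 1e-08
(5 - 2)/2^n ≤ 1e-08
3/2^n ≤ 1e-08
2^n ≥ 300000000
n ≥ log₂(300000000) = 28.16
n ≥ 29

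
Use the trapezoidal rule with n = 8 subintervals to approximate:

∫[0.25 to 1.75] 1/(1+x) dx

f(x) = 1/(1+x)
a = 0.25, b = 1.75, n = 8
h = (b - a)/n = 0.187500

Trapezoidal rule: (h/2)[f(x₀) + 2f(x₁) + 2f(x₂) + ... + f(xₙ)]

x_0 = 0.2500, f(x_0) = 0.800000, coefficient = 1
x_1 = 0.4375, f(x_1) = 0.695652, coefficient = 2
x_2 = 0.6250, f(x_2) = 0.615385, coefficient = 2
x_3 = 0.8125, f(x_3) = 0.551724, coefficient = 2
x_4 = 1.0000, f(x_4) = 0.500000, coefficient = 2
x_5 = 1.1875, f(x_5) = 0.457143, coefficient = 2
x_6 = 1.3750, f(x_6) = 0.421053, coefficient = 2
x_7 = 1.5625, f(x_7) = 0.390244, coefficient = 2
x_8 = 1.7500, f(x_8) = 0.363636, coefficient = 1

I ≈ (0.187500/2) × 8.426037 = 0.789941
Exact value: 0.788457
Error: 0.001484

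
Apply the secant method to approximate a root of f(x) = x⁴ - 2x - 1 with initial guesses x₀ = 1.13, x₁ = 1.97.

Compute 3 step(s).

f(x) = x⁴ - 2x - 1
x₀ = 1.13, x₁ = 1.97

Secant formula: x_{n+1} = x_n - f(x_n)(x_n - x_{n-1})/(f(x_n) - f(x_{n-1}))

Iteration 1:
  f(1.130000) = -1.629526
  f(1.970000) = 10.121385
  x_2 = 1.970000 - 10.121385×(1.970000 - 1.130000)/(10.121385 - (-1.629526))
       = 1.246485
Iteration 2:
  f(1.970000) = 10.121385
  f(1.246485) = -1.078910
  x_3 = 1.246485 - (-1.078910)×(1.246485 - 1.970000)/(-1.078910 - 10.121385)
       = 1.316180
Iteration 3:
  f(1.246485) = -1.078910
  f(1.316180) = -0.631393
  x_4 = 1.316180 - (-0.631393)×(1.316180 - 1.246485)/(-0.631393 - (-1.078910))
       = 1.414512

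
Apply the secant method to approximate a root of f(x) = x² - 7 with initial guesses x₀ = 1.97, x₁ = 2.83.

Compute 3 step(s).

f(x) = x² - 7
x₀ = 1.97, x₁ = 2.83

Secant formula: x_{n+1} = x_n - f(x_n)(x_n - x_{n-1})/(f(x_n) - f(x_{n-1}))

Iteration 1:
  f(1.970000) = -3.119100
  f(2.830000) = 1.008900
  x_2 = 2.830000 - 1.008900×(2.830000 - 1.970000)/(1.008900 - (-3.119100))
       = 2.619813
Iteration 2:
  f(2.830000) = 1.008900
  f(2.619813) = -0.136582
  x_3 = 2.619813 - (-0.136582)×(2.619813 - 2.830000)/(-0.136582 - 1.008900)
       = 2.644874
Iteration 3:
  f(2.619813) = -0.136582
  f(2.644874) = -0.004640
  x_4 = 2.644874 - (-0.004640)×(2.644874 - 2.619813)/(-0.004640 - (-0.136582))
       = 2.645756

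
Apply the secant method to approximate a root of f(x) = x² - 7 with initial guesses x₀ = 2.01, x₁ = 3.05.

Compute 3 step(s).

f(x) = x² - 7
x₀ = 2.01, x₁ = 3.05

Secant formula: x_{n+1} = x_n - f(x_n)(x_n - x_{n-1})/(f(x_n) - f(x_{n-1}))

Iteration 1:
  f(2.010000) = -2.959900
  f(3.050000) = 2.302500
  x_2 = 3.050000 - 2.302500×(3.050000 - 2.010000)/(2.302500 - (-2.959900))
       = 2.594960
Iteration 2:
  f(3.050000) = 2.302500
  f(2.594960) = -0.266180
  x_3 = 2.594960 - (-0.266180)×(2.594960 - 3.050000)/(-0.266180 - 2.302500)
       = 2.642114
Iteration 3:
  f(2.594960) = -0.266180
  f(2.642114) = -0.019233
  x_4 = 2.642114 - (-0.019233)×(2.642114 - 2.594960)/(-0.019233 - (-0.266180))
       = 2.645787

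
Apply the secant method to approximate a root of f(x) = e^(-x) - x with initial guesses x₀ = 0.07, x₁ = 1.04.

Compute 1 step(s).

f(x) = e^(-x) - x
x₀ = 0.07, x₁ = 1.04

Secant formula: x_{n+1} = x_n - f(x_n)(x_n - x_{n-1})/(f(x_n) - f(x_{n-1}))

Iteration 1:
  f(0.070000) = 0.862394
  f(1.040000) = -0.686545
  x_2 = 1.040000 - (-0.686545)×(1.040000 - 0.070000)/(-0.686545 - 0.862394)
       = 0.610061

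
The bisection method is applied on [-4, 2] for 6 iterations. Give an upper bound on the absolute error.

Bisection error bound: |error| ≤ (b-a)/2^n
|error| ≤ (2 - (-4))/2^6 = 6/2^6
|error| ≤ 0.0937500000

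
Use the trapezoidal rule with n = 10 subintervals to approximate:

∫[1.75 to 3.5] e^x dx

f(x) = e^x
a = 1.75, b = 3.5, n = 10
h = (b - a)/n = 0.175000

Trapezoidal rule: (h/2)[f(x₀) + 2f(x₁) + 2f(x₂) + ... + f(xₙ)]

x_0 = 1.7500, f(x_0) = 5.754603, coefficient = 1
x_1 = 1.9250, f(x_1) = 6.855149, coefficient = 2
x_2 = 2.1000, f(x_2) = 8.166170, coefficient = 2
x_3 = 2.2750, f(x_3) = 9.727919, coefficient = 2
x_4 = 2.4500, f(x_4) = 11.588347, coefficient = 2
x_5 = 2.6250, f(x_5) = 13.804574, coefficient = 2
x_6 = 2.8000, f(x_6) = 16.444647, coefficient = 2
x_7 = 2.9750, f(x_7) = 19.589623, coefficient = 2
x_8 = 3.1500, f(x_8) = 23.336065, coefficient = 2
x_9 = 3.3250, f(x_9) = 27.798999, coefficient = 2
x_10 = 3.5000, f(x_10) = 33.115452, coefficient = 1

I ≈ (0.175000/2) × 313.493038 = 27.430641
Exact value: 27.360849
Error: 0.069792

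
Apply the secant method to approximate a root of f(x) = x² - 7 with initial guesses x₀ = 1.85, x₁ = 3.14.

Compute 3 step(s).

f(x) = x² - 7
x₀ = 1.85, x₁ = 3.14

Secant formula: x_{n+1} = x_n - f(x_n)(x_n - x_{n-1})/(f(x_n) - f(x_{n-1}))

Iteration 1:
  f(1.850000) = -3.577500
  f(3.140000) = 2.859600
  x_2 = 3.140000 - 2.859600×(3.140000 - 1.850000)/(2.859600 - (-3.577500))
       = 2.566934
Iteration 2:
  f(3.140000) = 2.859600
  f(2.566934) = -0.410851
  x_3 = 2.566934 - (-0.410851)×(2.566934 - 3.140000)/(-0.410851 - 2.859600)
       = 2.638925
Iteration 3:
  f(2.566934) = -0.410851
  f(2.638925) = -0.036073
  x_4 = 2.638925 - (-0.036073)×(2.638925 - 2.566934)/(-0.036073 - (-0.410851))
       = 2.645855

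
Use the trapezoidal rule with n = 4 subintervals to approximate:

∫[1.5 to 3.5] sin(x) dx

f(x) = sin(x)
a = 1.5, b = 3.5, n = 4
h = (b - a)/n = 0.500000

Trapezoidal rule: (h/2)[f(x₀) + 2f(x₁) + 2f(x₂) + ... + f(xₙ)]

x_0 = 1.5000, f(x_0) = 0.997495, coefficient = 1
x_1 = 2.0000, f(x_1) = 0.909297, coefficient = 2
x_2 = 2.5000, f(x_2) = 0.598472, coefficient = 2
x_3 = 3.0000, f(x_3) = 0.141120, coefficient = 2
x_4 = 3.5000, f(x_4) = -0.350783, coefficient = 1

I ≈ (0.500000/2) × 3.944491 = 0.986123
Exact value: 1.007194
Error: 0.021071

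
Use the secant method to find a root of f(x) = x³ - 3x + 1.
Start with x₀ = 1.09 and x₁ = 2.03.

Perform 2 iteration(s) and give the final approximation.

f(x) = x³ - 3x + 1
x₀ = 1.09, x₁ = 2.03

Secant formula: x_{n+1} = x_n - f(x_n)(x_n - x_{n-1})/(f(x_n) - f(x_{n-1}))

Iteration 1:
  f(1.090000) = -0.974971
  f(2.030000) = 3.275427
  x_2 = 2.030000 - 3.275427×(2.030000 - 1.090000)/(3.275427 - (-0.974971))
       = 1.305620
Iteration 2:
  f(2.030000) = 3.275427
  f(1.305620) = -0.691242
  x_3 = 1.305620 - (-0.691242)×(1.305620 - 2.030000)/(-0.691242 - 3.275427)
       = 1.431853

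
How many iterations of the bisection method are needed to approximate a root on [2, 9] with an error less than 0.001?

We need (b-a)/2^n ≤ 0.001
(9 - 2)/2^n ≤ 0.001
7/2^n ≤ 0.001
2^n ≥ 7000
n ≥ log₂(7000) = 12.77
n ≥ 13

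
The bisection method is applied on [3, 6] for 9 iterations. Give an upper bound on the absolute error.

Bisection error bound: |error| ≤ (b-a)/2^n
|error| ≤ (6 - 3)/2^9 = 3/2^9
|error| ≤ 0.0058593750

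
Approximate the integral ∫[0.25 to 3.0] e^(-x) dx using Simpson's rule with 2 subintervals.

f(x) = e^(-x)
a = 0.25, b = 3.0, n = 2
h = (b - a)/n = 1.375000

Simpson's rule: (h/3)[f(x₀) + 4f(x₁) + 2f(x₂) + ... + f(xₙ)]

x_0 = 0.2500, f(x_0) = 0.778801, coefficient = 1
x_1 = 1.6250, f(x_1) = 0.196912, coefficient = 4
x_2 = 3.0000, f(x_2) = 0.049787, coefficient = 1

I ≈ (1.375000/3) × 1.616235 = 0.740774
Exact value: 0.729014
Error: 0.011760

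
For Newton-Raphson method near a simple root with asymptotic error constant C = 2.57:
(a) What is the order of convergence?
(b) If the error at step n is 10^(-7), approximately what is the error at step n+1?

(a) Newton-Raphson has quadratic (order 2) convergence near simple roots.
    This means |e_{n+1}| ≈ C|e_n|².

(b) With |e_n| = 10^(-7) and C = 2.57:
    |e_{n+1}| ≈ 2.57 × (10^(-7))² = 2.57 × 10^(-14)

(a) 2 (quadratic); (b) |e_{n+1}| ≈ 2.570e-14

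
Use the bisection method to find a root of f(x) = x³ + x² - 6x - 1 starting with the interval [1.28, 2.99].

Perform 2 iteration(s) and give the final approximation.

f(x) = x³ + x² - 6x - 1
Initial interval: [1.28, 2.99]

Iteration 1:
  c_1 = (1.280000 + 2.990000)/2 = 2.135000
  f(c_1) = f(2.135000) = 0.480035
  f(a) × f(c) < 0, new interval: [1.280000, 2.135000]
Iteration 2:
  c_2 = (1.280000 + 2.135000)/2 = 1.707500
  f(c_2) = f(1.707500) = -3.351131
  f(a) × f(c) ≥ 0, new interval: [1.707500, 2.135000]

After 2 iteration(s), the approximation is c_2 = 1.707500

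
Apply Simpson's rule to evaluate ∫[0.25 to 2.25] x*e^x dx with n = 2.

f(x) = x*e^x
a = 0.25, b = 2.25, n = 2
h = (b - a)/n = 1.000000

Simpson's rule: (h/3)[f(x₀) + 4f(x₁) + 2f(x₂) + ... + f(xₙ)]

x_0 = 0.2500, f(x_0) = 0.321006, coefficient = 1
x_1 = 1.2500, f(x_1) = 4.362929, coefficient = 4
x_2 = 2.2500, f(x_2) = 21.347406, coefficient = 1

I ≈ (1.000000/3) × 39.120127 = 13.040042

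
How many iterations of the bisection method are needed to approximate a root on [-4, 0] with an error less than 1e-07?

We need (b-a)/2^n ≤ 1e-07
(0 - (-4))/2^n ≤ 1e-07
4/2^n ≤ 1e-07
2^n ≥ 40000000
n ≥ log₂(40000000) = 25.25
n ≥ 26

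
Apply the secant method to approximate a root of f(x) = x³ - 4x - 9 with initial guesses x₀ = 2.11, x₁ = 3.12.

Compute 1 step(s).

f(x) = x³ - 4x - 9
x₀ = 2.11, x₁ = 3.12

Secant formula: x_{n+1} = x_n - f(x_n)(x_n - x_{n-1})/(f(x_n) - f(x_{n-1}))

Iteration 1:
  f(2.110000) = -8.046069
  f(3.120000) = 8.891328
  x_2 = 3.120000 - 8.891328×(3.120000 - 2.110000)/(8.891328 - (-8.046069))
       = 2.589798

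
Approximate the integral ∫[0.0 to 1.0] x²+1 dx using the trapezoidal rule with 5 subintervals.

f(x) = x²+1
a = 0.0, b = 1.0, n = 5
h = (b - a)/n = 0.200000

Trapezoidal rule: (h/2)[f(x₀) + 2f(x₁) + 2f(x₂) + ... + f(xₙ)]

x_0 = 0.0000, f(x_0) = 1.000000, coefficient = 1
x_1 = 0.2000, f(x_1) = 1.040000, coefficient = 2
x_2 = 0.4000, f(x_2) = 1.160000, coefficient = 2
x_3 = 0.6000, f(x_3) = 1.360000, coefficient = 2
x_4 = 0.8000, f(x_4) = 1.640000, coefficient = 2
x_5 = 1.0000, f(x_5) = 2.000000, coefficient = 1

I ≈ (0.200000/2) × 13.400000 = 1.340000
Exact value: 1.333333
Error: 0.006667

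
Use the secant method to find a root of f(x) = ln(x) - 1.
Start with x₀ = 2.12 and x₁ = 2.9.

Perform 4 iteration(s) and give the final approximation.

f(x) = ln(x) - 1
x₀ = 2.12, x₁ = 2.9

Secant formula: x_{n+1} = x_n - f(x_n)(x_n - x_{n-1})/(f(x_n) - f(x_{n-1}))

Iteration 1:
  f(2.120000) = -0.248584
  f(2.900000) = 0.064711
  x_2 = 2.900000 - 0.064711×(2.900000 - 2.120000)/(0.064711 - (-0.248584))
       = 2.738892
Iteration 2:
  f(2.900000) = 0.064711
  f(2.738892) = 0.007553
  x_3 = 2.738892 - 0.007553×(2.738892 - 2.900000)/(0.007553 - 0.064711)
       = 2.717601
Iteration 3:
  f(2.738892) = 0.007553
  f(2.717601) = -0.000250
  x_4 = 2.717601 - (-0.000250)×(2.717601 - 2.738892)/(-0.000250 - 0.007553)
       = 2.718284
Iteration 4:
  f(2.717601) = -0.000250
  f(2.718284) = 0.000001
  x_5 = 2.718284 - 0.000001×(2.718284 - 2.717601)/(0.000001 - (-0.000250))
       = 2.718282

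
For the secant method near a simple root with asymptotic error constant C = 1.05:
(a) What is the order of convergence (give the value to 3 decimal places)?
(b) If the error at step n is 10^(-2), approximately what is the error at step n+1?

(a) Secant method has superlinear convergence with order φ = (1+√5)/2 ≈ 1.618.
    This means |e_{n+1}| ≈ C|e_n|^1.618.

(b) With |e_n| = 10^(-2) and C = 1.05:
    |e_{n+1}| ≈ 1.05 × (10^(-2))^1.618 = 1.05 × 10^(-3.24)

(a) ≈ 1.618 (golden ratio); (b) |e_{n+1}| ≈ 6.097e-04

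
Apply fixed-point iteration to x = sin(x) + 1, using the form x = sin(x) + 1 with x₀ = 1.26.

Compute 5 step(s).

Equation: x = sin(x) + 1
Fixed-point form: x = sin(x) + 1
x₀ = 1.26

x_1 = g(1.260000) = 1.952090
x_2 = g(1.952090) = 1.928184
x_3 = g(1.928184) = 1.936814
x_4 = g(1.936814) = 1.933760
x_5 = g(1.933760) = 1.934849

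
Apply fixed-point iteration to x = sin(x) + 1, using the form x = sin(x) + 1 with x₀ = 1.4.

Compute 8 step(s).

Equation: x = sin(x) + 1
Fixed-point form: x = sin(x) + 1
x₀ = 1.4

x_1 = g(1.400000) = 1.985450
x_2 = g(1.985450) = 1.915256
x_3 = g(1.915256) = 1.941258
x_4 = g(1.941258) = 1.932160
x_5 = g(1.932160) = 1.935415
x_6 = g(1.935415) = 1.934260
x_7 = g(1.934260) = 1.934671
x_8 = g(1.934671) = 1.934525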